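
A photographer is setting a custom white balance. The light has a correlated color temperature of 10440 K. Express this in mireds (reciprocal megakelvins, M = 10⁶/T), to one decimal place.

95.8 mireds

M = 10⁶ / 10440 = 95.785 → 95.8 mireds.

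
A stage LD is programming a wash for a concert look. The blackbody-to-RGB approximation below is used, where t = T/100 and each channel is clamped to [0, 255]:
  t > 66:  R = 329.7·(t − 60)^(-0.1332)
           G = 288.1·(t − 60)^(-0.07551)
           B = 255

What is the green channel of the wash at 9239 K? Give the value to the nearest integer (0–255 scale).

t = 9239/100 = 92.39; the t > 66 branch applies.
G = 288.1·(92.39 − 60)^(-0.07551) = 288.1·32.39^(-0.07551) = 288.1·0.76904 = 221.560.
Rounded: 222.

222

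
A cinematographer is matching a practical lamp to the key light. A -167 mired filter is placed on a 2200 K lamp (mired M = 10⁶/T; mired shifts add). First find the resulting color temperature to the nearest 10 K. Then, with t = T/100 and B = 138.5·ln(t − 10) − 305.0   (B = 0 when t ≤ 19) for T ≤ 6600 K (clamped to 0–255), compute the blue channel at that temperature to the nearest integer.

140

M_in = 10⁶/2200 = 454.55; M_out = 454.55 + (-167) = 287.55.
T_out = 10⁶/287.55 = 3477.7 K → 3480 K; t = 34.8.
B = 138.5·ln(34.8 − 10) − 305.0 = 138.5·ln 24.8 − 305.0 = 138.5·3.2108 − 305.0 = 139.702.
Rounded: 140.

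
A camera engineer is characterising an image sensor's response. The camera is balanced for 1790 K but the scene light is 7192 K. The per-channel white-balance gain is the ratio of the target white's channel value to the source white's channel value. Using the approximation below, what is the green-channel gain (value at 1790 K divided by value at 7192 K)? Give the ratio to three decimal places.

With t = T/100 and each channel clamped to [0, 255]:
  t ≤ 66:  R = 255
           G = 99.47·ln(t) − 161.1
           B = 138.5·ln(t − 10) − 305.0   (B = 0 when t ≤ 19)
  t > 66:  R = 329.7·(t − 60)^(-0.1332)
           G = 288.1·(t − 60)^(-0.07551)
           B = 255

At 7192 K (t = 71.92):
  G = 288.1·(71.92 − 60)^(-0.07551) = 288.1·11.92^(-0.07551) = 288.1·0.82934 = 238.932.
At 1790 K (t = 17.9):
  G = 99.47·ln 17.9 − 161.1 = 99.47·2.8848 − 161.1 = 125.851.
Gain = 125.851 / 238.932 = 0.5267 → 0.527.

0.527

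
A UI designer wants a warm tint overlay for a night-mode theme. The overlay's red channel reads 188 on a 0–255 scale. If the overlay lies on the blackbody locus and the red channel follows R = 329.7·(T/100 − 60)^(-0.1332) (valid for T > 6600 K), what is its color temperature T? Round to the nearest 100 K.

(t − 60)^(-0.1332) = 188/329.7 = 0.57022.
t − 60 = 0.57022^(1/-0.1332) = 0.57022^(-7.508) = 67.848, so t = 127.848.
T = 100·t = 12785 K → 12800 K to the nearest 100 K.

12800 K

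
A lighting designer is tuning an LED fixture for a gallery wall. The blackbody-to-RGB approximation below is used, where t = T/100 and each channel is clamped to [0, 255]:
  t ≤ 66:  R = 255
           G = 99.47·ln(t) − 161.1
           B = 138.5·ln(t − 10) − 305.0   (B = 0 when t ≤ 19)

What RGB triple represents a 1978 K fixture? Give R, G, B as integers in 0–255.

t = 1978/100 = 19.78; the t ≤ 66 branch applies.
R = 255 by definition for t ≤ 66.
G = 99.47·ln 19.78 − 161.1 = 99.47·2.9847 − 161.1 = 135.785.
B = 138.5·ln(19.78 − 10) − 305.0 = 138.5·ln 9.78 − 305.0 = 138.5·2.2803 − 305.0 = 10.827.
Rounded: (255, 136, 11).

R=255, G=136, B=11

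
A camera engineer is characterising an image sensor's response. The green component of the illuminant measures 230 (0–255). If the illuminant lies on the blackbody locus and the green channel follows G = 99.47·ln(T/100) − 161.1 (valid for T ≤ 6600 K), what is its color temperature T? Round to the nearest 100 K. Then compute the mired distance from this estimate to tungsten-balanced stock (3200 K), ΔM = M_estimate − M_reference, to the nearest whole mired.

ln t = (230 + 161.1) / 99.47 = 3.9318.
t = e^3.9318 = 51.001.
T = 100·t = 5100 K → 5100 K to the nearest 100 K.
M_estimate = 10⁶/5100 = 196.08; M_reference = 10⁶/3200 = 312.50.
ΔM = 196.08 − 312.50 = -116.42 → -116 mireds.

-116 mireds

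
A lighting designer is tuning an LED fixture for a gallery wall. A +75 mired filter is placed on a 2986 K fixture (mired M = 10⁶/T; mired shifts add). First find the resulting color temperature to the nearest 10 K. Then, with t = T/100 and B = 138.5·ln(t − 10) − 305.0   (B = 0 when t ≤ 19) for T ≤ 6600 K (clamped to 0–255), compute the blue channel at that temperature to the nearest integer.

64

M_in = 10⁶/2986 = 334.90; M_out = 334.90 + (+75) = 409.90.
T_out = 10⁶/409.90 = 2439.6 K → 2440 K; t = 24.4.
B = 138.5·ln(24.4 − 10) − 305.0 = 138.5·ln 14.4 − 305.0 = 138.5·2.6672 − 305.0 = 64.411.
Rounded: 64.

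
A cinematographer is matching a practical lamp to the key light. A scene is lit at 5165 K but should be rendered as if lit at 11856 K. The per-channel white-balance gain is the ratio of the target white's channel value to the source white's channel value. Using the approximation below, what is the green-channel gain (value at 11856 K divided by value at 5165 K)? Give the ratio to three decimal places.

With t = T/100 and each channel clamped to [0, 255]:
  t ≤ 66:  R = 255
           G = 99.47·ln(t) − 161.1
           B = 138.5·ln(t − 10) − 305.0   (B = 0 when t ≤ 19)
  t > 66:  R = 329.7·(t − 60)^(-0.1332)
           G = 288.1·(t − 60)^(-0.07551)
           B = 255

0.916

At 5165 K (t = 51.65):
  G = 99.47·ln 51.65 − 161.1 = 99.47·3.9445 − 161.1 = 231.258.
At 11856 K (t = 118.56):
  G = 288.1·(118.56 − 60)^(-0.07551) = 288.1·58.56^(-0.07551) = 288.1·0.73541 = 211.871.
Gain = 211.871 / 231.258 = 0.9162 → 0.916.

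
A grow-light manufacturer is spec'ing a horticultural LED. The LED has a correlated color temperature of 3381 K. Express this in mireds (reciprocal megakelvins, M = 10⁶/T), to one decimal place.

295.8 mireds

M = 10⁶ / 3381 = 295.770 → 295.8 mireds.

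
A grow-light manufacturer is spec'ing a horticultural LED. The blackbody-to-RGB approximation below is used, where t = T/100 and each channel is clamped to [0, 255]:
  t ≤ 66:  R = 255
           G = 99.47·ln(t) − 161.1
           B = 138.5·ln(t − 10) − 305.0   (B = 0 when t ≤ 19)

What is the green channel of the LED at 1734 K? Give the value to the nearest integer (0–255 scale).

123

t = 1734/100 = 17.34; the t ≤ 66 branch applies.
G = 99.47·ln 17.34 − 161.1 = 99.47·2.8530 − 161.1 = 122.689.
Rounded: 123.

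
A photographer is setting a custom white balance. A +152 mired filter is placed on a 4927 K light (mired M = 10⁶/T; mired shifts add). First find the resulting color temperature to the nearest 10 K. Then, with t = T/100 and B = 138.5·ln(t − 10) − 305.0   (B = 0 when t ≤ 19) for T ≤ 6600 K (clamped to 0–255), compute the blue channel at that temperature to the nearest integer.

97

M_in = 10⁶/4927 = 202.96; M_out = 202.96 + (+152) = 354.96.
T_out = 10⁶/354.96 = 2817.2 K → 2820 K; t = 28.2.
B = 138.5·ln(28.2 − 10) − 305.0 = 138.5·ln 18.2 − 305.0 = 138.5·2.9014 − 305.0 = 96.847.
Rounded: 97.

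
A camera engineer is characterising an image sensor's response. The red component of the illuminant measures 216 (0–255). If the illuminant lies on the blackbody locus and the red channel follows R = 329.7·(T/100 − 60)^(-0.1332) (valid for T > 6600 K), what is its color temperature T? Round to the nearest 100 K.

(t − 60)^(-0.1332) = 216/329.7 = 0.65514.
t − 60 = 0.65514^(1/-0.1332) = 0.65514^(-7.508) = 23.926, so t = 83.926.
T = 100·t = 8393 K → 8400 K to the nearest 100 K.

8400 K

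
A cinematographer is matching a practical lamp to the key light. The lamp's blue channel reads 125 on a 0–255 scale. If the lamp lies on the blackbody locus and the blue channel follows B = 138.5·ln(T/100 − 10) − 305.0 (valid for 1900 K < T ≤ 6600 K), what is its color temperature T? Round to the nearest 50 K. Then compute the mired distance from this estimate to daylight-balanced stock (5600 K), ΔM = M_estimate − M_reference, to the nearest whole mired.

+129 mireds

ln(t − 10) = (125 + 305.0) / 138.5 = 3.1047.
t − 10 = e^3.1047 = 22.302, so t = 32.302.
T = 100·t = 3230 K → 3250 K to the nearest 50 K.
M_estimate = 10⁶/3250 = 307.69; M_reference = 10⁶/5600 = 178.57.
ΔM = 307.69 − 178.57 = 129.12 → +129 mireds.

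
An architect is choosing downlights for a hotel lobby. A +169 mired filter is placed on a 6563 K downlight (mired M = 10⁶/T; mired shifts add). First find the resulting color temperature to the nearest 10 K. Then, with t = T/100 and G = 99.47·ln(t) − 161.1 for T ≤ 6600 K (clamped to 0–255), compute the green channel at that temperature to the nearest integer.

181

M_in = 10⁶/6563 = 152.37; M_out = 152.37 + (+169) = 321.37.
T_out = 10⁶/321.37 = 3111.7 K → 3110 K; t = 31.1.
G = 99.47·ln 31.1 − 161.1 = 99.47·3.4372 − 161.1 = 180.799.
Rounded: 181.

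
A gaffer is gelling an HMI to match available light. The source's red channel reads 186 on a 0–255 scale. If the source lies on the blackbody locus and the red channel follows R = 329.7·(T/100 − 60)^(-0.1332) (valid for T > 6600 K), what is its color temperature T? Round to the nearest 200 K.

(t − 60)^(-0.1332) = 186/329.7 = 0.56415.
t − 60 = 0.56415^(1/-0.1332) = 0.56415^(-7.508) = 73.521, so t = 133.521.
T = 100·t = 13352 K → 13400 K to the nearest 200 K.

13400 K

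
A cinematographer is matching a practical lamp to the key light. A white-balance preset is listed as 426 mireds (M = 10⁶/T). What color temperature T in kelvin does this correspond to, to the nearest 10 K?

2350 K

T = 10⁶ / 426 = 2347.42 K → 2350 K.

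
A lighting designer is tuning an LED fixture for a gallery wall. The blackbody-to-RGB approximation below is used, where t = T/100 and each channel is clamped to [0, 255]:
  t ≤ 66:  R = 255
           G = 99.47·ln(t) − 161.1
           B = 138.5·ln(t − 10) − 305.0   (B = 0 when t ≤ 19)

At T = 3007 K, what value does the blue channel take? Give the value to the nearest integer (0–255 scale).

t = 3007/100 = 30.07; the t ≤ 66 branch applies.
B = 138.5·ln(30.07 − 10) − 305.0 = 138.5·ln 20.07 − 305.0 = 138.5·2.9992 − 305.0 = 110.393.
Rounded: 110.

110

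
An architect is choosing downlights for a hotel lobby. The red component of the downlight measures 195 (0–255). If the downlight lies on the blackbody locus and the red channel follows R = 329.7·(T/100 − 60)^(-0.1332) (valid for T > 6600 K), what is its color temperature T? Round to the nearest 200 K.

(t − 60)^(-0.1332) = 195/329.7 = 0.59145.
t − 60 = 0.59145^(1/-0.1332) = 0.59145^(-7.508) = 51.564, so t = 111.564.
T = 100·t = 11156 K → 11200 K to the nearest 200 K.

11200 K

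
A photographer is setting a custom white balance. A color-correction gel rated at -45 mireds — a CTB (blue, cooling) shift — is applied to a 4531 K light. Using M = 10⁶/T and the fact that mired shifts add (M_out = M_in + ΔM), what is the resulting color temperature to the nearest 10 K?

5690 K

M_in = 10⁶/4531 = 220.70 mireds.
M_out = 220.70 + (-45) = 175.70 mireds.
T_out = 10⁶/175.70 = 5691.5 K → 5690 K.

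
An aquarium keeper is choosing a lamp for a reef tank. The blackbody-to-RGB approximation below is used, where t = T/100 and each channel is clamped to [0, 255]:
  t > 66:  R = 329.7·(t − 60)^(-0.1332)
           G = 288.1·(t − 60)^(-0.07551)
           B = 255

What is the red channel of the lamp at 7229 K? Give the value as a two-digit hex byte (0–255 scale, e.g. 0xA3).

0xEC

t = 7229/100 = 72.29; the t > 66 branch applies.
R = 329.7·(72.29 − 60)^(-0.1332) = 329.7·12.29^(-0.1332) = 329.7·0.71593 = 236.043.
Rounded: 236; in hex, 0xEC.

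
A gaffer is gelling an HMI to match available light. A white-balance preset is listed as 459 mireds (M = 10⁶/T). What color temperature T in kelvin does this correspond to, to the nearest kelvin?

2179 K

T = 10⁶ / 459 = 2178.65 K → 2179 K.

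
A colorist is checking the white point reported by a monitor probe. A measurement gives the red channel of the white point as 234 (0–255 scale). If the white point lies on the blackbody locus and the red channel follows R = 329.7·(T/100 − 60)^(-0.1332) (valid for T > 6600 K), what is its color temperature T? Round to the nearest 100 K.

(t − 60)^(-0.1332) = 234/329.7 = 0.70974.
t − 60 = 0.70974^(1/-0.1332) = 0.70974^(-7.508) = 13.119, so t = 73.119.
T = 100·t = 7312 K → 7300 K to the nearest 100 K.

7300 K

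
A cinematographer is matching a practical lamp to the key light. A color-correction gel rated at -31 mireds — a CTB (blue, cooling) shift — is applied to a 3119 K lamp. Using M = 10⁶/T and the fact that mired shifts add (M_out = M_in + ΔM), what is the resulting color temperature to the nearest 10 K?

3450 K

M_in = 10⁶/3119 = 320.62 mireds.
M_out = 320.62 + (-31) = 289.62 mireds.
T_out = 10⁶/289.62 = 3452.9 K → 3450 K.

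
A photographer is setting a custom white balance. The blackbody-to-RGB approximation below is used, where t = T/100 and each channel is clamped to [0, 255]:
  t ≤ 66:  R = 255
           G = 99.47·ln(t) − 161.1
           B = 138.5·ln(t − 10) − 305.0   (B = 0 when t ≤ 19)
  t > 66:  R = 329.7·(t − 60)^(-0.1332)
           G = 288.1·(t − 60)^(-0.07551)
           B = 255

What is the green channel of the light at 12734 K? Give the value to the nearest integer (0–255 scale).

t = 12734/100 = 127.34; the t > 66 branch applies.
G = 288.1·(127.34 − 60)^(-0.07551) = 288.1·67.34^(-0.07551) = 288.1·0.72769 = 209.648.
Rounded: 210.

210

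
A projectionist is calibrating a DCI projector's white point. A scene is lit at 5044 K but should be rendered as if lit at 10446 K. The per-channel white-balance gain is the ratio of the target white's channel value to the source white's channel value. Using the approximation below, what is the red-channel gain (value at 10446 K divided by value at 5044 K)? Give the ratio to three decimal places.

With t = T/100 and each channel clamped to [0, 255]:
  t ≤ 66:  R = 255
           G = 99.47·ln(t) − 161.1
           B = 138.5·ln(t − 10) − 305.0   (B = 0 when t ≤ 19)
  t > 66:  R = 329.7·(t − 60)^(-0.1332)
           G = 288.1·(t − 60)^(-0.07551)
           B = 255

0.780

At 5044 K (t = 50.44):
  R = 255 by definition for t ≤ 66.
At 10446 K (t = 104.46):
  R = 329.7·(104.46 − 60)^(-0.1332) = 329.7·44.46^(-0.1332) = 329.7·0.60324 = 198.888.
Gain = 198.888 / 255.000 = 0.7800 → 0.780.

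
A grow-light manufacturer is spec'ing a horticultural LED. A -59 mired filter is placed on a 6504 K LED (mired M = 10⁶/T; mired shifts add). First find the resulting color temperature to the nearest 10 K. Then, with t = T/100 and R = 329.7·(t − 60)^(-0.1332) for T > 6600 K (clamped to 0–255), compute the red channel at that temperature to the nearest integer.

M_in = 10⁶/6504 = 153.75; M_out = 153.75 + (-59) = 94.75.
T_out = 10⁶/94.75 = 10553.9 K → 10550 K; t = 105.5.
R = 329.7·(105.5 − 60)^(-0.1332) = 329.7·45.5^(-0.1332) = 329.7·0.60139 = 198.277.
Rounded: 198.

198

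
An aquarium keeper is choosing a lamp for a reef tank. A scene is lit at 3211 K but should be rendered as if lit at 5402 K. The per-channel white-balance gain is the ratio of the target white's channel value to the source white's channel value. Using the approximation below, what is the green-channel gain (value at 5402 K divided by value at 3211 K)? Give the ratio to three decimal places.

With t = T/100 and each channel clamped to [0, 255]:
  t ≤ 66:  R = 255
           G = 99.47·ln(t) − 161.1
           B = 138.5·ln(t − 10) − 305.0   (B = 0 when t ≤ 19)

At 3211 K (t = 32.11):
  G = 99.47·ln 32.11 − 161.1 = 99.47·3.4692 − 161.1 = 183.978.
At 5402 K (t = 54.02):
  G = 99.47·ln 54.02 − 161.1 = 99.47·3.9894 − 161.1 = 235.721.
Gain = 235.721 / 183.978 = 1.2812 → 1.281.

1.281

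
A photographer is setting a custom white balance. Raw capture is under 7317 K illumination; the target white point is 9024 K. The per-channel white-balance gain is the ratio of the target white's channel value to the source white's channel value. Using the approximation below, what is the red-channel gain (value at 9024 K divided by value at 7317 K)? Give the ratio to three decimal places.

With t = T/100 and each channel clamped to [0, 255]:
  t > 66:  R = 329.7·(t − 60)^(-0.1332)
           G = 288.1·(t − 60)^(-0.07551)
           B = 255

0.895

At 7317 K (t = 73.17):
  R = 329.7·(73.17 − 60)^(-0.1332) = 329.7·13.17^(-0.1332) = 329.7·0.70937 = 233.878.
At 9024 K (t = 90.24):
  R = 329.7·(90.24 − 60)^(-0.1332) = 329.7·30.24^(-0.1332) = 329.7·0.63502 = 209.366.
Gain = 209.366 / 233.878 = 0.8952 → 0.895.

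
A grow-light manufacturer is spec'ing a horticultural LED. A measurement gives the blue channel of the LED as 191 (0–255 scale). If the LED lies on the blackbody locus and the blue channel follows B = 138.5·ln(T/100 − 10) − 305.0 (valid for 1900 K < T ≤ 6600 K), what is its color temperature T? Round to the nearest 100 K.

4600 K

ln(t − 10) = (191 + 305.0) / 138.5 = 3.5812.
t − 10 = e^3.5812 = 35.918, so t = 45.918.
T = 100·t = 4592 K → 4600 K to the nearest 100 K.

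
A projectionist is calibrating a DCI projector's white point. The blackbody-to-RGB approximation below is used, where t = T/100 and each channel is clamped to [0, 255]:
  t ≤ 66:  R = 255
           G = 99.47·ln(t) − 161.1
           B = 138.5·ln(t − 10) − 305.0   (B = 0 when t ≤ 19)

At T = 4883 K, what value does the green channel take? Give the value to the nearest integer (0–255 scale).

t = 4883/100 = 48.83; the t ≤ 66 branch applies.
G = 99.47·ln 48.83 − 161.1 = 99.47·3.8883 − 161.1 = 225.674.
Rounded: 226.

226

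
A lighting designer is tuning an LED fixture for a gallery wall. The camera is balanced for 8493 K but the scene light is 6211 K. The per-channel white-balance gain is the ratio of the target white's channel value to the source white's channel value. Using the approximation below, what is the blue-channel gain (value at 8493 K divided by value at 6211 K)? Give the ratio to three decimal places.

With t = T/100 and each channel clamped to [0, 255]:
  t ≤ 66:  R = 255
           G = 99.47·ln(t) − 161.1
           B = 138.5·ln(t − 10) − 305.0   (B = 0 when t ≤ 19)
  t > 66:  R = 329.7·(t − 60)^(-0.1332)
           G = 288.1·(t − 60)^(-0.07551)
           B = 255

At 6211 K (t = 62.11):
  B = 138.5·ln(62.11 − 10) − 305.0 = 138.5·ln 52.11 − 305.0 = 138.5·3.9534 − 305.0 = 242.540.
At 8493 K (t = 84.93):
  B = 255 by definition for t > 66.
Gain = 255.000 / 242.540 = 1.0514 → 1.051.

1.051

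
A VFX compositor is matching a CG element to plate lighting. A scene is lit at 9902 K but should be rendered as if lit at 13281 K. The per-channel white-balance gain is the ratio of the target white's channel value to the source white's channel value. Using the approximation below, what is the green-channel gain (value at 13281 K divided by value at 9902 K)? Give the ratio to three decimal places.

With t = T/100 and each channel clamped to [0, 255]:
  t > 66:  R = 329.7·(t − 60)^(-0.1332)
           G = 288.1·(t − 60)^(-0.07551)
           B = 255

At 9902 K (t = 99.02):
  G = 288.1·(99.02 − 60)^(-0.07551) = 288.1·39.02^(-0.07551) = 288.1·0.75830 = 218.467.
At 13281 K (t = 132.81):
  G = 288.1·(132.81 − 60)^(-0.07551) = 288.1·72.81^(-0.07551) = 288.1·0.72341 = 208.415.
Gain = 208.415 / 218.467 = 0.9540 → 0.954.

0.954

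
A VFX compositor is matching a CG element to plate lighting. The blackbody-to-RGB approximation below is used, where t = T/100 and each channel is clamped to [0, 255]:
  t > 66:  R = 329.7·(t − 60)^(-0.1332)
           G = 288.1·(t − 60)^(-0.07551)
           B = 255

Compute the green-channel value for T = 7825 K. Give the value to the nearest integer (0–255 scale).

t = 7825/100 = 78.25; the t > 66 branch applies.
G = 288.1·(78.25 − 60)^(-0.07551) = 288.1·18.25^(-0.07551) = 288.1·0.80309 = 231.369.
Rounded: 231.

231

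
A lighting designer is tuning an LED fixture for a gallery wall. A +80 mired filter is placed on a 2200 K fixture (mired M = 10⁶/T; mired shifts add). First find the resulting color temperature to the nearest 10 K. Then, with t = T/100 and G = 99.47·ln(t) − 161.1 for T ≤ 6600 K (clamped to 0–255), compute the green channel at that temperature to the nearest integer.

130

M_in = 10⁶/2200 = 454.55; M_out = 454.55 + (+80) = 534.55.
T_out = 10⁶/534.55 = 1870.7 K → 1870 K; t = 18.7.
G = 99.47·ln 18.7 − 161.1 = 99.47·2.9285 − 161.1 = 130.200.
Rounded: 130.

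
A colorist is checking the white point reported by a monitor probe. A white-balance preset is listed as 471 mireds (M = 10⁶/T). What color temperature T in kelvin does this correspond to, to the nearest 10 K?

T = 10⁶ / 471 = 2123.14 K → 2120 K.

2120 K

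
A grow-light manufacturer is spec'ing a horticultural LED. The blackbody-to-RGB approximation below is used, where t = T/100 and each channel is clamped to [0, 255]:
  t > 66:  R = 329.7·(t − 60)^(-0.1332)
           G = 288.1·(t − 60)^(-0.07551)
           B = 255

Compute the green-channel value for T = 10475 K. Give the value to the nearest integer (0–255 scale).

216

t = 10475/100 = 104.75; the t > 66 branch applies.
G = 288.1·(104.75 − 60)^(-0.07551) = 288.1·44.75^(-0.07551) = 288.1·0.75050 = 216.218.
Rounded: 216.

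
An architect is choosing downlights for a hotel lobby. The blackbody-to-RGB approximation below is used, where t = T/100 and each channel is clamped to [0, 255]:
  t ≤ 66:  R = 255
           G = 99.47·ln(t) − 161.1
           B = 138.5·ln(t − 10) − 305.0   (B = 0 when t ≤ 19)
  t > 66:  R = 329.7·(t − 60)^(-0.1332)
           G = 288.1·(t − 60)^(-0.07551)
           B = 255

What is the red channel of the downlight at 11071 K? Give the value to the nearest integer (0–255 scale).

t = 11071/100 = 110.71; the t > 66 branch applies.
R = 329.7·(110.71 − 60)^(-0.1332) = 329.7·50.71^(-0.1332) = 329.7·0.59276 = 195.434.
Rounded: 195.

195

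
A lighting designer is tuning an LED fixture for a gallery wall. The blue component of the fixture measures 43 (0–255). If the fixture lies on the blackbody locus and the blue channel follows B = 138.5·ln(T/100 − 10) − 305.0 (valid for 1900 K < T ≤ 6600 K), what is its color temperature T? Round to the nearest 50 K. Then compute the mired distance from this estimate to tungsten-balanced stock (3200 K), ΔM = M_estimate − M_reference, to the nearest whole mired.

+132 mireds

ln(t − 10) = (43 + 305.0) / 138.5 = 2.5126.
t − 10 = e^2.5126 = 12.337, so t = 22.337.
T = 100·t = 2234 K → 2250 K to the nearest 50 K.
M_estimate = 10⁶/2250 = 444.44; M_reference = 10⁶/3200 = 312.50.
ΔM = 444.44 − 312.50 = 131.94 → +132 mireds.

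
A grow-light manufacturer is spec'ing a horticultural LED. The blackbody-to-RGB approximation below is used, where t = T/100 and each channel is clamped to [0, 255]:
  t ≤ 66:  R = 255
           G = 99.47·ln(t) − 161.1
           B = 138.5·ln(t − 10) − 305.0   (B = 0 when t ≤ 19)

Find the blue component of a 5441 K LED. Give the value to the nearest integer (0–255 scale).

t = 5441/100 = 54.41; the t ≤ 66 branch applies.
B = 138.5·ln(54.41 − 10) − 305.0 = 138.5·ln 44.41 − 305.0 = 138.5·3.7935 − 305.0 = 220.395.
Rounded: 220.

220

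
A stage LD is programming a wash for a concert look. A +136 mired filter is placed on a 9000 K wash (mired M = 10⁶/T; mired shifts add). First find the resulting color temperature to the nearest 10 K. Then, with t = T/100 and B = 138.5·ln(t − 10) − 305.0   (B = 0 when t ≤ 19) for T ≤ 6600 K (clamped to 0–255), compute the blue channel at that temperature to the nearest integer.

M_in = 10⁶/9000 = 111.11; M_out = 111.11 + (+136) = 247.11.
T_out = 10⁶/247.11 = 4046.8 K → 4050 K; t = 40.5.
B = 138.5·ln(40.5 − 10) − 305.0 = 138.5·ln 30.5 − 305.0 = 138.5·3.4177 − 305.0 = 168.355.
Rounded: 168.

168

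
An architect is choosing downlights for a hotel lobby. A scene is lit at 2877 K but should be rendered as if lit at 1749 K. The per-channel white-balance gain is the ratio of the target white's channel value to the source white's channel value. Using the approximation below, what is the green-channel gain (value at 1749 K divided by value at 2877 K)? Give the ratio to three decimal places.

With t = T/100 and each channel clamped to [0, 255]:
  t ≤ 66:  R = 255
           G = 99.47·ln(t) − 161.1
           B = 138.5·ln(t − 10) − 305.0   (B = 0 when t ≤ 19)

At 2877 K (t = 28.77):
  G = 99.47·ln 28.77 − 161.1 = 99.47·3.3593 − 161.1 = 173.053.
At 1749 K (t = 17.49):
  G = 99.47·ln 17.49 − 161.1 = 99.47·2.8616 − 161.1 = 123.546.
Gain = 123.546 / 173.053 = 0.7139 → 0.714.

0.714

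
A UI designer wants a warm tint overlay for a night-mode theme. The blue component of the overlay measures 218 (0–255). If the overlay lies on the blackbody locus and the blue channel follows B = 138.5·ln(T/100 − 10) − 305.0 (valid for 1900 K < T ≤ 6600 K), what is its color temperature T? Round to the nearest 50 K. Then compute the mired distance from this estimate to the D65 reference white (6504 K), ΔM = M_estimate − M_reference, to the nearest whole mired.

+33 mireds

ln(t − 10) = (218 + 305.0) / 138.5 = 3.7762.
t − 10 = e^3.7762 = 43.649, so t = 53.649.
T = 100·t = 5365 K → 5350 K to the nearest 50 K.
M_estimate = 10⁶/5350 = 186.92; M_reference = 10⁶/6504 = 153.75.
ΔM = 186.92 − 153.75 = 33.16 → +33 mireds.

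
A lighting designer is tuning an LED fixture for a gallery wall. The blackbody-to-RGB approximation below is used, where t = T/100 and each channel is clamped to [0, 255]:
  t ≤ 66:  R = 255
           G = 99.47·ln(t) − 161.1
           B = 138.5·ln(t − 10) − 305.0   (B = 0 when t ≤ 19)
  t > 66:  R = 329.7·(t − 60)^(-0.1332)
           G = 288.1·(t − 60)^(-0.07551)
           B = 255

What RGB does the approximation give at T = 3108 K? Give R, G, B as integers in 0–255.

t = 3108/100 = 31.08; the t ≤ 66 branch applies.
R = 255 by definition for t ≤ 66.
G = 99.47·ln 31.08 − 161.1 = 99.47·3.4366 − 161.1 = 180.735.
B = 138.5·ln(31.08 − 10) − 305.0 = 138.5·ln 21.08 − 305.0 = 138.5·3.0483 − 305.0 = 117.193.
Rounded: (255, 181, 117).

R=255, G=181, B=117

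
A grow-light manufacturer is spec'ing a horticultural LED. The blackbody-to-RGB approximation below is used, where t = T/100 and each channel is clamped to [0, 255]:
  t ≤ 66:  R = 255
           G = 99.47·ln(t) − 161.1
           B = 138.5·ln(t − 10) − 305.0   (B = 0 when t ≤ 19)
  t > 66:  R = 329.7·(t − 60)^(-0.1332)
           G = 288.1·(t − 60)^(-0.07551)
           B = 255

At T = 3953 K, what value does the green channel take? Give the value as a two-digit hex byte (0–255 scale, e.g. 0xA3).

t = 3953/100 = 39.53; the t ≤ 66 branch applies.
G = 99.47·ln 39.53 − 161.1 = 99.47·3.6771 − 161.1 = 204.657.
Rounded: 205; in hex, 0xCD.

0xCD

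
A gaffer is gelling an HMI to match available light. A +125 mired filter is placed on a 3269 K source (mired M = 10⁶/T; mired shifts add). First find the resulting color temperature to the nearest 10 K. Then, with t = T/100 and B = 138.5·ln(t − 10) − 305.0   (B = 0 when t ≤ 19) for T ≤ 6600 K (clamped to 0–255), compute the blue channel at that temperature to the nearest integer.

M_in = 10⁶/3269 = 305.90; M_out = 305.90 + (+125) = 430.90.
T_out = 10⁶/430.90 = 2320.7 K → 2320 K; t = 23.2.
B = 138.5·ln(23.2 − 10) − 305.0 = 138.5·ln 13.2 − 305.0 = 138.5·2.5802 − 305.0 = 52.360.
Rounded: 52.

52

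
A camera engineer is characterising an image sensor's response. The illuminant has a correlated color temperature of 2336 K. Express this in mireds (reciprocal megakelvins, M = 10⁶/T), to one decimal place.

428.1 mireds

M = 10⁶ / 2336 = 428.082 → 428.1 mireds.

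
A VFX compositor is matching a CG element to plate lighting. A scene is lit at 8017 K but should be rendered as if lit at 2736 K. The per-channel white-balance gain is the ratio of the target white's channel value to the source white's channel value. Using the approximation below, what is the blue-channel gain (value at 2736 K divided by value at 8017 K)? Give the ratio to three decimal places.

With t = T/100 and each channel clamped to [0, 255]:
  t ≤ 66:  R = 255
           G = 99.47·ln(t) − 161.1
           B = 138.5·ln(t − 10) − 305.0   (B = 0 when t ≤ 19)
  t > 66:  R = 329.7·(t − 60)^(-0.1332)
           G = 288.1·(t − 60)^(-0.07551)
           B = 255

0.354

At 8017 K (t = 80.17):
  B = 255 by definition for t > 66.
At 2736 K (t = 27.36):
  B = 138.5·ln(27.36 − 10) − 305.0 = 138.5·ln 17.36 − 305.0 = 138.5·2.8542 − 305.0 = 90.302.
Gain = 90.302 / 255.000 = 0.3541 → 0.354.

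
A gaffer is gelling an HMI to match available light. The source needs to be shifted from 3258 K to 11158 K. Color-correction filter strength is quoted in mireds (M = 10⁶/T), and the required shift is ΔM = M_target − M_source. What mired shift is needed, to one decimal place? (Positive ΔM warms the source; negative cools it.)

M_source = 10⁶/3258 = 306.937; M_target = 10⁶/11158 = 89.622.
ΔM = 89.622 − 306.937 = -217.315 → -217.3 mireds, a cooling shift.

-217.3 mireds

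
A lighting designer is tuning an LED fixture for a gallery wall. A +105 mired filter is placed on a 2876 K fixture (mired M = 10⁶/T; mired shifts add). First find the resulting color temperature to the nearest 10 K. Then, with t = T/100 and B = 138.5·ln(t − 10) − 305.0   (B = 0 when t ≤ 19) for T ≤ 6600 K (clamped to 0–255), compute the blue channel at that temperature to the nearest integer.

M_in = 10⁶/2876 = 347.71; M_out = 347.71 + (+105) = 452.71.
T_out = 10⁶/452.71 = 2208.9 K → 2210 K; t = 22.1.
B = 138.5·ln(22.1 − 10) − 305.0 = 138.5·ln 12.1 − 305.0 = 138.5·2.4932 − 305.0 = 40.309.
Rounded: 40.

40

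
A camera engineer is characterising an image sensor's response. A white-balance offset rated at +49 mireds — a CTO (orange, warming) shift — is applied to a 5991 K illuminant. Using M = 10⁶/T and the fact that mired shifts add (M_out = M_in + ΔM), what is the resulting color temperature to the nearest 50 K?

M_in = 10⁶/5991 = 166.92 mireds.
M_out = 166.92 + (+49) = 215.92 mireds.
T_out = 10⁶/215.92 = 4631.4 K → 4650 K.

4650 K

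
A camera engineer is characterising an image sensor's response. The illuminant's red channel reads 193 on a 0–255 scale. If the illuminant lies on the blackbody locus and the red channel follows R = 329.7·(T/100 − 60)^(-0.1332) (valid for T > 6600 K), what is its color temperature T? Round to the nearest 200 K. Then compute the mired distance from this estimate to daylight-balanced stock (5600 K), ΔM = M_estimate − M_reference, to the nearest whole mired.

(t − 60)^(-0.1332) = 193/329.7 = 0.58538.
t − 60 = 0.58538^(1/-0.1332) = 0.58538^(-7.508) = 55.713, so t = 115.713.
T = 100·t = 11571 K → 11600 K to the nearest 200 K.
M_estimate = 10⁶/11600 = 86.21; M_reference = 10⁶/5600 = 178.57.
ΔM = 86.21 − 178.57 = -92.36 → -92 mireds.

-92 mireds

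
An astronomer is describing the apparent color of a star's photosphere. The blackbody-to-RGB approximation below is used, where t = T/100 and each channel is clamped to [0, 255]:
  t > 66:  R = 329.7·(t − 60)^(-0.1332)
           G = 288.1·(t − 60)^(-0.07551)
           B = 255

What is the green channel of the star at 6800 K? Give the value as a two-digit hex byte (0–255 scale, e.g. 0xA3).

t = 6800/100 = 68; the t > 66 branch applies.
G = 288.1·(68 − 60)^(-0.07551) = 288.1·8^(-0.07551) = 288.1·0.85469 = 246.236.
Rounded: 246; in hex, 0xF6.

0xF6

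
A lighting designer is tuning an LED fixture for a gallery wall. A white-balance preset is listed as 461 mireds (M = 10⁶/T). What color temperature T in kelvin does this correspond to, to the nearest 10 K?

T = 10⁶ / 461 = 2169.20 K → 2170 K.

2170 K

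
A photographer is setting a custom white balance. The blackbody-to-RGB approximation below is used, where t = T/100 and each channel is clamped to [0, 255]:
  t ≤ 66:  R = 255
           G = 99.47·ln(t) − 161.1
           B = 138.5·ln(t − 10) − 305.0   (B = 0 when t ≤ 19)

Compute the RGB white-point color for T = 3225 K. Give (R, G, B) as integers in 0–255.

t = 3225/100 = 32.25; the t ≤ 66 branch applies.
R = 255 by definition for t ≤ 66.
G = 99.47·ln 32.25 − 161.1 = 99.47·3.4735 − 161.1 = 184.411.
B = 138.5·ln(32.25 − 10) − 305.0 = 138.5·ln 22.25 − 305.0 = 138.5·3.1023 − 305.0 = 124.674.
Rounded: (255, 184, 125).

(255, 184, 125)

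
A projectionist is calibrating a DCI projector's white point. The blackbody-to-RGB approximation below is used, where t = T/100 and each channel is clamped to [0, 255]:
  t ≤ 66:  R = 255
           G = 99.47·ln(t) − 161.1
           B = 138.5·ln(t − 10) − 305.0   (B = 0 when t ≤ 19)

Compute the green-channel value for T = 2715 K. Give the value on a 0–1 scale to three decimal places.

0.656

t = 2715/100 = 27.15; the t ≤ 66 branch applies.
G = 99.47·ln 27.15 − 161.1 = 99.47·3.3014 − 161.1 = 167.288.
On a 0–1 scale: 167.288/255 = 0.6560 → 0.656.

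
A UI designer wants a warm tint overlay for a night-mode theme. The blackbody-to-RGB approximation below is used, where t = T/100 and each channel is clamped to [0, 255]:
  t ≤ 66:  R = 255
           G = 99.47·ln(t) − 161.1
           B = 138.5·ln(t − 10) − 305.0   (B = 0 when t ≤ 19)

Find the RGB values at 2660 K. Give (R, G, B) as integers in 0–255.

(255, 165, 84)

t = 2660/100 = 26.6; the t ≤ 66 branch applies.
R = 255 by definition for t ≤ 66.
G = 99.47·ln 26.6 − 161.1 = 99.47·3.2809 − 161.1 = 165.252.
B = 138.5·ln(26.6 − 10) − 305.0 = 138.5·ln 16.6 − 305.0 = 138.5·2.8094 − 305.0 = 84.102.
Rounded: (255, 165, 84).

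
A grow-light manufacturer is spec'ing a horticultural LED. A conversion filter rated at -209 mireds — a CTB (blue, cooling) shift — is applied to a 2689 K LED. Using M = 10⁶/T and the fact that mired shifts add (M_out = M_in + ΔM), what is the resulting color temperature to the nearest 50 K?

M_in = 10⁶/2689 = 371.89 mireds.
M_out = 371.89 + (-209) = 162.89 mireds.
T_out = 10⁶/162.89 = 6139.3 K → 6150 K.

6150 K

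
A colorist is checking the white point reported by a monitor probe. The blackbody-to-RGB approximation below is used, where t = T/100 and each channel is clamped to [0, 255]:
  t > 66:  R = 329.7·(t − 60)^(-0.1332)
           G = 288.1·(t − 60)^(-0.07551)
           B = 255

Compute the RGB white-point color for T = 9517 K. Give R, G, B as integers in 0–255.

R=205, G=220, B=255

t = 9517/100 = 95.17; the t > 66 branch applies.
R = 329.7·(95.17 − 60)^(-0.1332) = 329.7·35.17^(-0.1332) = 329.7·0.62237 = 205.196.
G = 288.1·(95.17 − 60)^(-0.07551) = 288.1·35.17^(-0.07551) = 288.1·0.76427 = 220.187.
B = 255 by definition for t > 66.
Rounded: (205, 220, 255).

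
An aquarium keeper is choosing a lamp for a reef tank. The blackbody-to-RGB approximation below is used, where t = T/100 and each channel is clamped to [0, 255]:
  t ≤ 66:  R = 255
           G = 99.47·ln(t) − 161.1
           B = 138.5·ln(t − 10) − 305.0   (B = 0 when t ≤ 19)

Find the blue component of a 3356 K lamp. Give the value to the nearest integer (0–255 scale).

t = 3356/100 = 33.56; the t ≤ 66 branch applies.
B = 138.5·ln(33.56 − 10) − 305.0 = 138.5·ln 23.56 − 305.0 = 138.5·3.1596 − 305.0 = 132.598.
Rounded: 133.

133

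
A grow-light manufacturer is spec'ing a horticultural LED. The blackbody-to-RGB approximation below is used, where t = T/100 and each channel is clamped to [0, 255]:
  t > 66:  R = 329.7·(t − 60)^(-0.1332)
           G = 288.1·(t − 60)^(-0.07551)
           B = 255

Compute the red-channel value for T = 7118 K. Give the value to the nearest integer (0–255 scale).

239

t = 7118/100 = 71.18; the t > 66 branch applies.
R = 329.7·(71.18 − 60)^(-0.1332) = 329.7·11.18^(-0.1332) = 329.7·0.72502 = 239.038.
Rounded: 239.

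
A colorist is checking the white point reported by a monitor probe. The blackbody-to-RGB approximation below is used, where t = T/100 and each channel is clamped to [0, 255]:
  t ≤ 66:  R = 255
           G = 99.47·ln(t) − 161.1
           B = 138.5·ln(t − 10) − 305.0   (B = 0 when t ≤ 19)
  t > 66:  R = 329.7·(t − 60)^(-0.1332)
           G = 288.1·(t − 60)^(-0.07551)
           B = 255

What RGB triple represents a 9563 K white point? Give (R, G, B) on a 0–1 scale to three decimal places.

(0.803, 0.863, 1.000)

t = 9563/100 = 95.63; the t > 66 branch applies.
R = 329.7·(95.63 − 60)^(-0.1332) = 329.7·35.63^(-0.1332) = 329.7·0.62130 = 204.841.
G = 288.1·(95.63 − 60)^(-0.07551) = 288.1·35.63^(-0.07551) = 288.1·0.76352 = 219.971.
B = 255 by definition for t > 66.
Dividing each by 255: (0.8033, 0.8626, 1.0000) → (0.803, 0.863, 1.000).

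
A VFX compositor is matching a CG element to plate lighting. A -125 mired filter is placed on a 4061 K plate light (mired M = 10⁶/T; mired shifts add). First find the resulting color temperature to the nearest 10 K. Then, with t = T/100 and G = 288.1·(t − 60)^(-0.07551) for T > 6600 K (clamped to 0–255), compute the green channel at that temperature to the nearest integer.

M_in = 10⁶/4061 = 246.24; M_out = 246.24 + (-125) = 121.24.
T_out = 10⁶/121.24 = 8247.8 K → 8250 K; t = 82.5.
G = 288.1·(82.5 − 60)^(-0.07551) = 288.1·22.5^(-0.07551) = 288.1·0.79049 = 227.740.
Rounded: 228.

228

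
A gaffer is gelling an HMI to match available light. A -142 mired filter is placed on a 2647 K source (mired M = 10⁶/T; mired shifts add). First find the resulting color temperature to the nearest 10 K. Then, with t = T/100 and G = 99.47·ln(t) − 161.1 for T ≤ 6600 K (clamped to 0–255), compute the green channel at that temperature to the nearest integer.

M_in = 10⁶/2647 = 377.79; M_out = 377.79 + (-142) = 235.79.
T_out = 10⁶/235.79 = 4241.1 K → 4240 K; t = 42.4.
G = 99.47·ln 42.4 − 161.1 = 99.47·3.7471 − 161.1 = 211.629.
Rounded: 212.

212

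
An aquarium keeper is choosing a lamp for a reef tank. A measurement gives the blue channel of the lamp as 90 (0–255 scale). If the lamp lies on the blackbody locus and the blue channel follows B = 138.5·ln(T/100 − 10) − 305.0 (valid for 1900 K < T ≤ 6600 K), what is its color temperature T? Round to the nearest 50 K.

ln(t − 10) = (90 + 305.0) / 138.5 = 2.8520.
t − 10 = e^2.8520 = 17.322, so t = 27.322.
T = 100·t = 2732 K → 2750 K to the nearest 50 K.

2750 K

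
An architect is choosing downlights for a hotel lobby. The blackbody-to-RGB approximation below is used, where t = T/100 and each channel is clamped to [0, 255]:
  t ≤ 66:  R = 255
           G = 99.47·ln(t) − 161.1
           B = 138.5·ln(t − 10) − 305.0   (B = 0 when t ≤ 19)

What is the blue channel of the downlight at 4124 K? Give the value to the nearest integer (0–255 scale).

t = 4124/100 = 41.24; the t ≤ 66 branch applies.
B = 138.5·ln(41.24 − 10) − 305.0 = 138.5·ln 31.24 − 305.0 = 138.5·3.4417 − 305.0 = 171.675.
Rounded: 172.

172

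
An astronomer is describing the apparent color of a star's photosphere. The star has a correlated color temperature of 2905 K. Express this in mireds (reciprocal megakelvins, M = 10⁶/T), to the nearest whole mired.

M = 10⁶ / 2905 = 344.234 → 344 mireds.

344 mireds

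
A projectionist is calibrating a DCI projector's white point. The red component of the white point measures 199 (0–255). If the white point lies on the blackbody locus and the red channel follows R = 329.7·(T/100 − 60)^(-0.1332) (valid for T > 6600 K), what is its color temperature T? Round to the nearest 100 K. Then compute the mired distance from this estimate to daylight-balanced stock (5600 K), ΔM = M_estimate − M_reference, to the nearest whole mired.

-82 mireds

(t − 60)^(-0.1332) = 199/329.7 = 0.60358.
t − 60 = 0.60358^(1/-0.1332) = 0.60358^(-7.508) = 44.273, so t = 104.273.
T = 100·t = 10427 K → 10400 K to the nearest 100 K.
M_estimate = 10⁶/10400 = 96.15; M_reference = 10⁶/5600 = 178.57.
ΔM = 96.15 − 178.57 = -82.42 → -82 mireds.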